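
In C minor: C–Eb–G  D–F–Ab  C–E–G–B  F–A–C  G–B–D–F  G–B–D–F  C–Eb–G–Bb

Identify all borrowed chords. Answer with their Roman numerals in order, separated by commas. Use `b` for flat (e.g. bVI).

The diatonic triads in C minor (with V from harmonic minor) are Cm, Ddim, Eb, Fm, G, Ab, Bb. C–Eb–G = Cm, D–F–Ab = Ddim, G–B–D–F = G7 and C–Eb–G–Bb = Cm7 all belong to that set. C–E–G–B is not: scale degree 1 in C minor carries Cm (i). In C major the chord on that degree is Cmaj7, so here it functions as Imaj7, borrowed from the parallel major. F–A–C is not: scale degree 4 in C minor carries Fm (iv). In C major the chord on that degree is F, so here it functions as IV, borrowed from the parallel major.

Imaj7, IV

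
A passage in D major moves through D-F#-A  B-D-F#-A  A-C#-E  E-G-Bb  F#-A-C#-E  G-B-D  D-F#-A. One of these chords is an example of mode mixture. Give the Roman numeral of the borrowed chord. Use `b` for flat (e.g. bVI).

ii°

D major has the diatonic set D, Em, F#m, G, A, Bm, C#dim. D–F#–A = D, B–D–F#–A = Bm7, A–C#–E = A, F#–A–C#–E = F#m7 and G–B–D = G all belong to that set. But E–G–Bb is foreign: the diatonic ii on degree 2 is Em, whereas Edim comes from D minor. It is labeled ii°.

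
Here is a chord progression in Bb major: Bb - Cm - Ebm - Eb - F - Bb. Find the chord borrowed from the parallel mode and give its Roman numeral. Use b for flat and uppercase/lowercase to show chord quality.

iv

Bb major has the diatonic set Bb, Cm, Dm, Eb, F, Gm, Adim. Bb, Cm, Eb and F are all diatonic. Ebm (Eb–Gb–Bb) doesn't fit — on degree 4 Bb major would have Eb (IV). Ebm is the degree-4 chord of Bb minor, so it is the borrowed iv.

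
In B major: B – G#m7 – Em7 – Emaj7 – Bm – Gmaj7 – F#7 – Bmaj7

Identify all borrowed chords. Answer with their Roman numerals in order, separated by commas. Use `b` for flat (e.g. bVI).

iv7, i, bVImaj7

B major has the diatonic set B, C#m, D#m, E, F#, G#m, A#dim. B, G#m7, Emaj7, F#7 and Bmaj7 are all diatonic. But Em7 (E–G–B–D) is foreign: the diatonic IV on degree 4 is E, whereas Em7 comes from B minor. It is labeled iv7. But Bm (B–D–F#) is foreign: the diatonic I on degree 1 is B, whereas Bm comes from B minor. It is labeled i. Gmaj7 (G–B–D–F#) doesn't fit — on degree 6 B major would have G#m (vi). Gmaj7 is the degree-6 chord of B minor, so it is the borrowed bVImaj7.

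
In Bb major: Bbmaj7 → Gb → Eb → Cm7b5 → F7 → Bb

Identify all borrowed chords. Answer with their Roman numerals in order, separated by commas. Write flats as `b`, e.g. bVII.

bVI, iiø7

Bb major has the diatonic set Bb, Cm, Dm, Eb, F, Gm, Adim. Bbmaj7, Eb, F7 and Bb all belong to that set. Gb (Gb–Bb–Db) is not: scale degree 6 in Bb major carries Gm (vi). In Bb minor the chord on that degree is Gb, so here it functions as bVI, borrowed from the parallel minor. Cm7b5 (C–Eb–Gb–Bb) is not: scale degree 2 in Bb major carries Cm (ii). In Bb minor the chord on that degree is Cm7b5, so here it functions as iiø7, borrowed from the parallel minor.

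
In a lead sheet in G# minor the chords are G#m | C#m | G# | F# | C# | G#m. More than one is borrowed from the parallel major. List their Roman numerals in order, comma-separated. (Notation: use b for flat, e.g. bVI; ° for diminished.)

The diatonic triads in G# minor (with V from harmonic minor) are G#m, A#dim, B, C#m, D#, E, F#. G#m, C#m and F# all belong to that set. But G# (G#–B#–D#) is foreign: the diatonic i on degree 1 is G#m, whereas G# comes from G# major. It is labeled I. But C# (C#–E#–G#) is foreign: the diatonic iv on degree 4 is C#m, whereas C# comes from G# major. It is labeled IV.

I, IV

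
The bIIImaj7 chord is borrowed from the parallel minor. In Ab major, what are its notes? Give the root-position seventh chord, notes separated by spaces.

Cb Eb Gb Bb

The root of bIIImaj7 is the lowered 3rd degree: C becomes Cb. Building the major-seventh chord from the parallel minor on Cb: Cb–Eb–Gb–Bb.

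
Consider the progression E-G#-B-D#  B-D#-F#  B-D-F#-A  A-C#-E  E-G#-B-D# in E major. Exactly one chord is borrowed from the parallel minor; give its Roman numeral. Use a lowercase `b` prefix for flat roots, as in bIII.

E major has the diatonic set E, F#m, G#m, A, B, C#m, D#dim. Of the given chords, E–G#–B–D# = Emaj7, B–D#–F# = B and A–C#–E = A are diatonic. But B–D–F#–A is foreign: the diatonic V on degree 5 is B, whereas Bm7 comes from E minor. It is labeled v7.

v7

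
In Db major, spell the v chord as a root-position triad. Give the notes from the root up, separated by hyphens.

Ab-Cb-Eb

v is built on scale degree 5, which is Ab in both Db major and its parallel. In Db minor the chord on Ab is Ab–Cb–Eb.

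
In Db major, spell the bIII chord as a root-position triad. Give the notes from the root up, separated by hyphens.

Scale degree 3 in Db major is F. bIII uses the lowered form, Fb, taken from Db minor. Stacking thirds in Db minor on Fb gives Fb–Ab–Cb.

Fb-Ab-Cb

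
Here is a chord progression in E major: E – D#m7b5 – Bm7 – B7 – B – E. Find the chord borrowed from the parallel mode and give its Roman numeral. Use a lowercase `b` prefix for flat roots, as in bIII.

E major has the diatonic set E, F#m, G#m, A, B, C#m, D#dim. Of the given chords, E, D#m7b5, B7 and B are diatonic. But Bm7 (B–D–F#–A) is foreign: the diatonic V on degree 5 is B, whereas Bm7 comes from E minor. It is labeled v7.

v7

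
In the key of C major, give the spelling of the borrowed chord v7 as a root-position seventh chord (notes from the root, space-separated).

The root, G, is scale degree 5 — the same note in C major and C minor; only the chord quality changes. Building the minor-seventh chord from the parallel minor on G: G–Bb–D–F.

G Bb D F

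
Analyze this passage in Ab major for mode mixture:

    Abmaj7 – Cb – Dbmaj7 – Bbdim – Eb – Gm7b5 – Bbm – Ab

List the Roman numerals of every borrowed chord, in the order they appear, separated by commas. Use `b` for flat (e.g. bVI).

The diatonic triads in Ab major are Ab, Bbm, Cm, Db, Eb, Fm, Gdim. Abmaj7, Dbmaj7, Eb, Gm7b5, Bbm and Ab all belong to that set. Cb (Cb–Eb–Gb) doesn't fit — on degree 3 Ab major would have Cm (iii). Cb is the degree-3 chord of Ab minor, so it is the borrowed bIII. Bbdim (Bb–Db–Fb) is not: scale degree 2 in Ab major carries Bbm (ii). In Ab minor the chord on that degree is Bbdim, so here it functions as ii°, borrowed from the parallel minor.

bIII, ii°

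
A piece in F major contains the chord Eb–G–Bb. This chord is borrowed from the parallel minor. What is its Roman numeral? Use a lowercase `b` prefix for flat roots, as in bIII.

In F major scale degree 7 is E; Eb is its lowered form, from F minor. Eb–G–Bb is a major chord — the form found in F minor, not the diatonic vii° (Edim). Borrowed into F major it is written bVII.

bVII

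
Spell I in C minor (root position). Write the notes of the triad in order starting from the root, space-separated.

C E G

I is built on scale degree 1, which is C in both C minor and its parallel. Stacking thirds in C major on C gives C–E–G.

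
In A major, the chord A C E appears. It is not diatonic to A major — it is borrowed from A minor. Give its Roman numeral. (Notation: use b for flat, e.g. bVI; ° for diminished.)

The root A is the diatonic 1st degree of A major; the borrowing shows in the chord quality. Diatonically A major has A (I) on that degree; A–C–E is instead the minor chord native to A minor, so it takes the label i.

i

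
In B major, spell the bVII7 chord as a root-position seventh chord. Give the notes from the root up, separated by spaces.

A C# E G

The root of bVII7 is the lowered 7th degree: A# becomes A. In B minor the chord on A is A–C#–E–G.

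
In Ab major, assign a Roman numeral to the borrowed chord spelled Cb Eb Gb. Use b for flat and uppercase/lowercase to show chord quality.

The root Cb is the lowered 3rd scale degree — diatonically Ab major has C there. Diatonically Ab major has Cm (iii) on that degree; Cb–Eb–Gb is instead the major chord native to Ab minor, so it takes the label bIII.

bIII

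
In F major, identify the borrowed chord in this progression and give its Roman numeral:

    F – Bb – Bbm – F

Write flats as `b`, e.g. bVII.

iv

The diatonic triads in F major are F, Gm, Am, Bb, C, Dm, Edim. Of the given chords, F and Bb are diatonic. But Bbm (Bb–Db–F) is foreign: the diatonic IV on degree 4 is Bb, whereas Bbm comes from F minor. It is labeled iv.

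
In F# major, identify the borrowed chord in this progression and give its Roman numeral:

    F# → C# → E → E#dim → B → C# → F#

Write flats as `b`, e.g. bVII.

bVII

F# major has the diatonic set F#, G#m, A#m, B, C#, D#m, E#dim. Of the given chords, F#, C#, E#dim and B are diatonic. E (E–G#–B) doesn't fit — on degree 7 F# major would have E#dim (vii°). E is the degree-7 chord of F# minor, so it is the borrowed bVII.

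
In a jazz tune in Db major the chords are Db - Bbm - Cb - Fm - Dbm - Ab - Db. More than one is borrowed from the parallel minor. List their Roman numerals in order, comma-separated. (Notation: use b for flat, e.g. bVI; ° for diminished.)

In Db major the diatonic chords are Db, Ebm, Fm, Gb, Ab, Bbm, Cdim. Of the given chords, Db, Bbm, Fm and Ab are diatonic. Cb (Cb–Eb–Gb) is not: scale degree 7 in Db major carries Cdim (vii°). In Db minor the chord on that degree is Cb, so here it functions as bVII, borrowed from the parallel minor. Dbm (Db–Fb–Ab) is not: scale degree 1 in Db major carries Db (I). In Db minor the chord on that degree is Dbm, so here it functions as i, borrowed from the parallel minor.

bVII, i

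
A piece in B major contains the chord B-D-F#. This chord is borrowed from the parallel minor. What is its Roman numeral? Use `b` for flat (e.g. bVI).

i

The root B is the diatonic 1st degree of B major; the borrowing shows in the chord quality. B–D–F# is a minor chord — the form found in B minor, not the diatonic I (B). Borrowed into B major it is written i.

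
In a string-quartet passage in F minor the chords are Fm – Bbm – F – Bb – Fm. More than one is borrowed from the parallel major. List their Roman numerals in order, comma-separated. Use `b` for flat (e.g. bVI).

I, IV

F minor has the diatonic set Fm, Gdim, Ab, Bbm, C, Db, Eb (with V from harmonic minor). Fm and Bbm both belong to that set. F (F–A–C) doesn't fit — on degree 1 F minor would have Fm (i). F is the degree-1 chord of F major, so it is the borrowed I. Bb (Bb–D–F) is not: scale degree 4 in F minor carries Bbm (iv). In F major the chord on that degree is Bb, so here it functions as IV, borrowed from the parallel major.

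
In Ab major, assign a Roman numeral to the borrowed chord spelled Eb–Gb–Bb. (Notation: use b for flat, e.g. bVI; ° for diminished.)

The root Eb is the diatonic 5th degree of Ab major; the borrowing shows in the chord quality. Eb–Gb–Bb is a minor chord — the form found in Ab minor, not the diatonic V (Eb). Borrowed into Ab major it is written v.

v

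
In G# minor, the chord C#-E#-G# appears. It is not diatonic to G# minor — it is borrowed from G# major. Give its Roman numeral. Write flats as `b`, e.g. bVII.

IV

The root C# is the diatonic 4th degree of G# minor; the borrowing shows in the chord quality. The diatonic chord on degree 4 would be C#m (iv), but C#–E#–G# is the major chord from G# major. As a borrowed chord it is labeled IV.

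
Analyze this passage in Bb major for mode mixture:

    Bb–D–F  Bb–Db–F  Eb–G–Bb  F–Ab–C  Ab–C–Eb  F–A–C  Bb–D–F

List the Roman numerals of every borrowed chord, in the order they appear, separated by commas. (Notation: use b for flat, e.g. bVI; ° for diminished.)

Bb major has the diatonic set Bb, Cm, Dm, Eb, F, Gm, Adim. Of the given chords, Bb–D–F = Bb, Eb–G–Bb = Eb and F–A–C = F are diatonic. Bb–Db–F is not: scale degree 1 in Bb major carries Bb (I). In Bb minor the chord on that degree is Bbm, so here it functions as i, borrowed from the parallel minor. F–Ab–C is not: scale degree 5 in Bb major carries F (V). In Bb minor the chord on that degree is Fm, so here it functions as v, borrowed from the parallel minor. Ab–C–Eb is not: scale degree 7 in Bb major carries Adim (vii°). In Bb minor the chord on that degree is Ab, so here it functions as bVII, borrowed from the parallel minor.

i, v, bVII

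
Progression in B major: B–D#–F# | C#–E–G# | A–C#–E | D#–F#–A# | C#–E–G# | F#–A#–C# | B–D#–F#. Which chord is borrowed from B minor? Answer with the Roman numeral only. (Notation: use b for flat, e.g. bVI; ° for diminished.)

bVII

In B major the diatonic chords are B, C#m, D#m, E, F#, G#m, A#dim. B–D#–F# = B, C#–E–G# = C#m, D#–F#–A# = D#m and F#–A#–C# = F# are all diatonic. But A–C#–E is foreign: the diatonic vii° on degree 7 is A#dim, whereas A comes from B minor. It is labeled bVII.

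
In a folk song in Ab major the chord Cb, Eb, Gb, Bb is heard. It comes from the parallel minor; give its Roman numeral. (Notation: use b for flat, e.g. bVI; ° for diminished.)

Cb is the lowered form of scale degree 3 in Ab major (the diatonic degree 3 is C). The diatonic chord on degree 3 would be Cm (iii), but Cb–Eb–Gb–Bb is the major-seventh chord from Ab minor. As a borrowed chord it is labeled bIIImaj7.

bIIImaj7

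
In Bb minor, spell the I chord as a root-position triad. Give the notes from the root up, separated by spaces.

Bb D F

I is built on scale degree 1, which is Bb in both Bb minor and its parallel. Stacking thirds in Bb major on Bb gives Bb–D–F.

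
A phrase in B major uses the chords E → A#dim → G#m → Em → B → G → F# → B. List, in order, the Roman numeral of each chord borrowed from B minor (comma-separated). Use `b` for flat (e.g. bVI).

iv, bVI

B major has the diatonic set B, C#m, D#m, E, F#, G#m, A#dim. E, A#dim, G#m, B and F# are all diatonic. Em (E–G–B) is not: scale degree 4 in B major carries E (IV). In B minor the chord on that degree is Em, so here it functions as iv, borrowed from the parallel minor. G (G–B–D) is not: scale degree 6 in B major carries G#m (vi). In B minor the chord on that degree is G, so here it functions as bVI, borrowed from the parallel minor.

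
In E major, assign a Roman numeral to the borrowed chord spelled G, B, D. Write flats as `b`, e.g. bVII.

In E major scale degree 3 is G#; G is its lowered form, from E minor. The diatonic chord on degree 3 would be G#m (iii), but G–B–D is the major chord from E minor. As a borrowed chord it is labeled bIII.

bIII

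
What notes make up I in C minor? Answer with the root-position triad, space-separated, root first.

C E G

I is built on scale degree 1, which is C in both C minor and its parallel. In C major the chord on C is C–E–G.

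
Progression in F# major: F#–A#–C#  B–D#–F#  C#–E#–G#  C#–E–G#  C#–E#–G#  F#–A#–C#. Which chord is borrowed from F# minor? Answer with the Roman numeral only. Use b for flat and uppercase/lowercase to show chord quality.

v

F# major has the diatonic set F#, G#m, A#m, B, C#, D#m, E#dim. F#–A#–C# = F#, B–D#–F# = B and C#–E#–G# = C# are all diatonic. But C#–E–G# is foreign: the diatonic V on degree 5 is C#, whereas C#m comes from F# minor. It is labeled v.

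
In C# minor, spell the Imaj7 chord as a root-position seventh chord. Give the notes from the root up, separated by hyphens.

Imaj7 is built on scale degree 1, which is C# in both C# minor and its parallel. Building the major-seventh chord from the parallel major on C#: C#–E#–G#–B#.

C#-E#-G#-B#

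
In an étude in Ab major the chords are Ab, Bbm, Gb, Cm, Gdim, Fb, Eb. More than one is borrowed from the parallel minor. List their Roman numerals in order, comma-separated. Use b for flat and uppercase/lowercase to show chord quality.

bVII, bVI

The diatonic triads in Ab major are Ab, Bbm, Cm, Db, Eb, Fm, Gdim. Ab, Bbm, Cm, Gdim and Eb all belong to that set. But Gb (Gb–Bb–Db) is foreign: the diatonic vii° on degree 7 is Gdim, whereas Gb comes from Ab minor. It is labeled bVII. Fb (Fb–Ab–Cb) doesn't fit — on degree 6 Ab major would have Fm (vi). Fb is the degree-6 chord of Ab minor, so it is the borrowed bVI.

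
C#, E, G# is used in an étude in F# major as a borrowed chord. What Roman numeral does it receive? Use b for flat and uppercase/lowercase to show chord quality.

v

C# is scale degree 5 in F# major. C#–E–G# is a minor chord — the form found in F# minor, not the diatonic V (C#). Borrowed into F# major it is written v.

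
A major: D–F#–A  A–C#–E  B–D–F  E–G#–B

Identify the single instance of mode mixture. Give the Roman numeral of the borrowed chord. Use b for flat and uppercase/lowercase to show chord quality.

ii°

The diatonic triads in A major are A, Bm, C#m, D, E, F#m, G#dim. D–F#–A = D, A–C#–E = A and E–G#–B = E are all diatonic. But B–D–F is foreign: the diatonic ii on degree 2 is Bm, whereas Bdim comes from A minor. It is labeled ii°.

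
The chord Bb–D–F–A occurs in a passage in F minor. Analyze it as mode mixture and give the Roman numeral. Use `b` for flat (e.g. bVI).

Bb is scale degree 4 in F minor. Bb–D–F–A is a major-seventh chord — the form found in F major, not the diatonic iv (Bbm). Borrowed into F minor it is written IVmaj7.

IVmaj7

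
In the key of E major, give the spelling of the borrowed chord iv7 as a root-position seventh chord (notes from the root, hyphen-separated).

iv7 is built on scale degree 4, which is A in both E major and its parallel. Building the minor-seventh chord from the parallel minor on A: A–C–E–G.

A-C-E-G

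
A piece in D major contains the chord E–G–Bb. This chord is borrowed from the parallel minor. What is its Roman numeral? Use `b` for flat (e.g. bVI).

The root E is the diatonic 2nd degree of D major; the borrowing shows in the chord quality. Diatonically D major has Em (ii) on that degree; E–G–Bb is instead the diminished chord native to D minor, so it takes the label ii°.

ii°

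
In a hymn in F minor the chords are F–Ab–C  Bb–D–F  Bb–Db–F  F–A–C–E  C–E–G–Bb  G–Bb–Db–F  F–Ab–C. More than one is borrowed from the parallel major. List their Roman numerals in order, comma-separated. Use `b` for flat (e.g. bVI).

The diatonic triads in F minor (with V from harmonic minor) are Fm, Gdim, Ab, Bbm, C, Db, Eb. Of the given chords, F–Ab–C = Fm, Bb–Db–F = Bbm, C–E–G–Bb = C7 and G–Bb–Db–F = Gm7b5 are diatonic. Bb–D–F is not: scale degree 4 in F minor carries Bbm (iv). In F major the chord on that degree is Bb, so here it functions as IV, borrowed from the parallel major. F–A–C–E is not: scale degree 1 in F minor carries Fm (i). In F major the chord on that degree is Fmaj7, so here it functions as Imaj7, borrowed from the parallel major.

IV, Imaj7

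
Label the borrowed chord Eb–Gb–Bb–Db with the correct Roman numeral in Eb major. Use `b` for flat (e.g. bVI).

Eb is scale degree 1 in Eb major. Diatonically Eb major has Eb (I) on that degree; Eb–Gb–Bb–Db is instead the minor-seventh chord native to Eb minor, so it takes the label i7.

i7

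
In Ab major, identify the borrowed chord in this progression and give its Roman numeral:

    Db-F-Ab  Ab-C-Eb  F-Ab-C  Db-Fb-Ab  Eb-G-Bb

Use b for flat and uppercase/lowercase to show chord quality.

iv

In Ab major the diatonic chords are Ab, Bbm, Cm, Db, Eb, Fm, Gdim. Db–F–Ab = Db, Ab–C–Eb = Ab, F–Ab–C = Fm and Eb–G–Bb = Eb all belong to that set. Db–Fb–Ab doesn't fit — on degree 4 Ab major would have Db (IV). Dbm is the degree-4 chord of Ab minor, so it is the borrowed iv.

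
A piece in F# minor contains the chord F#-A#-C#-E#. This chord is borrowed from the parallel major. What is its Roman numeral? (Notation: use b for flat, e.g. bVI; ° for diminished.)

F# is scale degree 1 in F# minor. F#–A#–C#–E# is a major-seventh chord — the form found in F# major, not the diatonic i (F#m). Borrowed into F# minor it is written Imaj7.

Imaj7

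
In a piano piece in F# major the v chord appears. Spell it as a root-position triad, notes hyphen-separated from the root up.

v is built on scale degree 5, which is C# in both F# major and its parallel. Building the minor chord from the parallel minor on C#: C#–E–G#.

C#-E-G#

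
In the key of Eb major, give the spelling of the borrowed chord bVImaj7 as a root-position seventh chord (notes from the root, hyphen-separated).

The root of bVImaj7 is the lowered 6th degree: C becomes Cb. Stacking thirds in Eb minor on Cb gives Cb–Eb–Gb–Bb.

Cb-Eb-Gb-Bb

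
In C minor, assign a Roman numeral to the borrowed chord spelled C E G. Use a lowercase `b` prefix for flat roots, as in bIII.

The root C is the diatonic 1st degree of C minor; the borrowing shows in the chord quality. Diatonically C minor has Cm (i) on that degree; C–E–G is instead the major chord native to C major, so it takes the label I.

I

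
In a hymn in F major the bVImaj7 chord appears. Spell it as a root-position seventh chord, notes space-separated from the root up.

Db F Ab C

Scale degree 6 in F major is D. bVImaj7 uses the lowered form, Db, taken from F minor. Stacking thirds in F minor on Db gives Db–F–Ab–C.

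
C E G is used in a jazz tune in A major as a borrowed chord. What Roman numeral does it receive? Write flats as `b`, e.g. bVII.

The root C is the lowered 3rd scale degree — diatonically A major has C# there. The diatonic chord on degree 3 would be C#m (iii), but C–E–G is the major chord from A minor. As a borrowed chord it is labeled bIII.

bIII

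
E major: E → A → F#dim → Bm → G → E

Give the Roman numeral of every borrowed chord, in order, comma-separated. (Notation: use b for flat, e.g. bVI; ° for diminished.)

ii°, v, bIII

The diatonic triads in E major are E, F#m, G#m, A, B, C#m, D#dim. Of the given chords, E and A are diatonic. But F#dim (F#–A–C) is foreign: the diatonic ii on degree 2 is F#m, whereas F#dim comes from E minor. It is labeled ii°. Bm (B–D–F#) doesn't fit — on degree 5 E major would have B (V). Bm is the degree-5 chord of E minor, so it is the borrowed v. G (G–B–D) is not: scale degree 3 in E major carries G#m (iii). In E minor the chord on that degree is G, so here it functions as bIII, borrowed from the parallel minor.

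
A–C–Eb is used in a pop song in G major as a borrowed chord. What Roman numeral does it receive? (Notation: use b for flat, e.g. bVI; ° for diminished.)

A is scale degree 2 in G major. A–C–Eb is a diminished chord — the form found in G minor, not the diatonic ii (Am). Borrowed into G major it is written ii°.

ii°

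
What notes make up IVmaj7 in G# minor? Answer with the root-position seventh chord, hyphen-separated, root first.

IVmaj7 is built on scale degree 4, which is C# in both G# minor and its parallel. Building the major-seventh chord from the parallel major on C#: C#–E#–G#–B#.

C#-E#-G#-B#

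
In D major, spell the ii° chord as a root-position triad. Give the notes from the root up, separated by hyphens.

E-G-Bb

The root, E, is scale degree 2 — the same note in D major and D minor; only the chord quality changes. Building the diminished chord from the parallel minor on E: E–G–Bb.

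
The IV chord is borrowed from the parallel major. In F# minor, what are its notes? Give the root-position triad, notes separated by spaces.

The root, B, is scale degree 4 — the same note in F# minor and F# major; only the chord quality changes. Building the major chord from the parallel major on B: B–D#–F#.

B D# F#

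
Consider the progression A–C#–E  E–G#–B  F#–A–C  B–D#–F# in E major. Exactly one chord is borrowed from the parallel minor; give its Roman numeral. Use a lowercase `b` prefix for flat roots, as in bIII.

ii°

E major has the diatonic set E, F#m, G#m, A, B, C#m, D#dim. A–C#–E = A, E–G#–B = E and B–D#–F# = B are all diatonic. F#–A–C doesn't fit — on degree 2 E major would have F#m (ii). F#dim is the degree-2 chord of E minor, so it is the borrowed ii°.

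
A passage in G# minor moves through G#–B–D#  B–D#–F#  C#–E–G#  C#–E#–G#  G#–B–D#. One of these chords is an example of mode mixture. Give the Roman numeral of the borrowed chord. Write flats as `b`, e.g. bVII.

G# minor has the diatonic set G#m, A#dim, B, C#m, D#, E, F# (with V from harmonic minor). G#–B–D# = G#m, B–D#–F# = B and C#–E–G# = C#m are all diatonic. But C#–E#–G# is foreign: the diatonic iv on degree 4 is C#m, whereas C# comes from G# major. It is labeled IV.

IV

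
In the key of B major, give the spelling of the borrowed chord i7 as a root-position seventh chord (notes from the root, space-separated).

i7 is built on scale degree 1, which is B in both B major and its parallel. Building the minor-seventh chord from the parallel minor on B: B–D–F#–A.

B D F# A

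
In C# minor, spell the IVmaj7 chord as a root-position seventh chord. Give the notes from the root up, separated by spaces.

F# A# C# E#

The root, F#, is scale degree 4 — the same note in C# minor and C# major; only the chord quality changes. In C# major the chord on F# is F#–A#–C#–E#.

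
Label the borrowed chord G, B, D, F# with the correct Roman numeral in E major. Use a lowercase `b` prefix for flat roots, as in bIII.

bIIImaj7

G is the lowered form of scale degree 3 in E major (the diatonic degree 3 is G#). G–B–D–F# is a major-seventh chord — the form found in E minor, not the diatonic iii (G#m). Borrowed into E major it is written bIIImaj7.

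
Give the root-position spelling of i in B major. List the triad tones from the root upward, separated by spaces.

i is built on scale degree 1, which is B in both B major and its parallel. Stacking thirds in B minor on B gives B–D–F#.

B D F#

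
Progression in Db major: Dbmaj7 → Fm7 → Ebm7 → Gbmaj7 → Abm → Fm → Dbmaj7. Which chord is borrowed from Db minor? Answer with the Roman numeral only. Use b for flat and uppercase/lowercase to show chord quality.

v

In Db major the diatonic chords are Db, Ebm, Fm, Gb, Ab, Bbm, Cdim. Dbmaj7, Fm7, Ebm7, Gbmaj7 and Fm are all diatonic. Abm (Ab–Cb–Eb) doesn't fit — on degree 5 Db major would have Ab (V). Abm is the degree-5 chord of Db minor, so it is the borrowed v.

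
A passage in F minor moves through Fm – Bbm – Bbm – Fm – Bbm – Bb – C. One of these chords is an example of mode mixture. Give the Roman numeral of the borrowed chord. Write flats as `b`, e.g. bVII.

IV

The diatonic triads in F minor (with V from harmonic minor) are Fm, Gdim, Ab, Bbm, C, Db, Eb. Of the given chords, Fm, Bbm and C are diatonic. Bb (Bb–D–F) doesn't fit — on degree 4 F minor would have Bbm (iv). Bb is the degree-4 chord of F major, so it is the borrowed IV.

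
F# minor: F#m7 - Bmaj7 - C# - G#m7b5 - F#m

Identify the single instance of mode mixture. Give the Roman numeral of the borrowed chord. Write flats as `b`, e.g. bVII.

In F# minor (with V from harmonic minor) the diatonic chords are F#m, G#dim, A, Bm, C#, D, E. Of the given chords, F#m7, C#, G#m7b5 and F#m are diatonic. Bmaj7 (B–D#–F#–A#) doesn't fit — on degree 4 F# minor would have Bm (iv). Bmaj7 is the degree-4 chord of F# major, so it is the borrowed IVmaj7.

IVmaj7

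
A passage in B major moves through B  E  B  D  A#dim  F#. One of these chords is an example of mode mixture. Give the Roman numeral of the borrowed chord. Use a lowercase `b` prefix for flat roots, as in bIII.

In B major the diatonic chords are B, C#m, D#m, E, F#, G#m, A#dim. B, E, A#dim and F# all belong to that set. D (D–F#–A) doesn't fit — on degree 3 B major would have D#m (iii). D is the degree-3 chord of B minor, so it is the borrowed bIII.

bIII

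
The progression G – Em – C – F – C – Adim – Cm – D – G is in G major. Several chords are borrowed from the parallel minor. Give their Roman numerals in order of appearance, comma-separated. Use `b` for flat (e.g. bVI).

The diatonic triads in G major are G, Am, Bm, C, D, Em, F#dim. G, Em, C and D all belong to that set. F (F–A–C) is not: scale degree 7 in G major carries F#dim (vii°). In G minor the chord on that degree is F, so here it functions as bVII, borrowed from the parallel minor. But Adim (A–C–Eb) is foreign: the diatonic ii on degree 2 is Am, whereas Adim comes from G minor. It is labeled ii°. Cm (C–Eb–G) doesn't fit — on degree 4 G major would have C (IV). Cm is the degree-4 chord of G minor, so it is the borrowed iv.

bVII, ii°, iv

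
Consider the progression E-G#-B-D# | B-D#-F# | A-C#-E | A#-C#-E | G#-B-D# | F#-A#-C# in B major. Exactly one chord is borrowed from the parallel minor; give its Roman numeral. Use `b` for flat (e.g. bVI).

B major has the diatonic set B, C#m, D#m, E, F#, G#m, A#dim. Of the given chords, E–G#–B–D# = Emaj7, B–D#–F# = B, A#–C#–E = A#dim, G#–B–D# = G#m and F#–A#–C# = F# are diatonic. But A–C#–E is foreign: the diatonic vii° on degree 7 is A#dim, whereas A comes from B minor. It is labeled bVII.

bVII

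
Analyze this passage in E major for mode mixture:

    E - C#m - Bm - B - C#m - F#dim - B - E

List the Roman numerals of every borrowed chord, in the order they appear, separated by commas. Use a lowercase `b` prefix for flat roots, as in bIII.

v, ii°

The diatonic triads in E major are E, F#m, G#m, A, B, C#m, D#dim. E, C#m and B all belong to that set. But Bm (B–D–F#) is foreign: the diatonic V on degree 5 is B, whereas Bm comes from E minor. It is labeled v. F#dim (F#–A–C) doesn't fit — on degree 2 E major would have F#m (ii). F#dim is the degree-2 chord of E minor, so it is the borrowed ii°.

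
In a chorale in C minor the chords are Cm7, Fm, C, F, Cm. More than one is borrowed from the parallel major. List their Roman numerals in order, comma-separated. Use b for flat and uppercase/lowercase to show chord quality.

C minor has the diatonic set Cm, Ddim, Eb, Fm, G, Ab, Bb (with V from harmonic minor). Of the given chords, Cm7, Fm and Cm are diatonic. C (C–E–G) doesn't fit — on degree 1 C minor would have Cm (i). C is the degree-1 chord of C major, so it is the borrowed I. F (F–A–C) doesn't fit — on degree 4 C minor would have Fm (iv). F is the degree-4 chord of C major, so it is the borrowed IV.

I, IV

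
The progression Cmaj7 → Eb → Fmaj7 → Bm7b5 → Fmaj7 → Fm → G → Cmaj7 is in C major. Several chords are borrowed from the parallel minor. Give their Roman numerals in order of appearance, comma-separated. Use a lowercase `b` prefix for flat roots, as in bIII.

bIII, iv

In C major the diatonic chords are C, Dm, Em, F, G, Am, Bdim. Cmaj7, Fmaj7, Bm7b5 and G are all diatonic. Eb (Eb–G–Bb) doesn't fit — on degree 3 C major would have Em (iii). Eb is the degree-3 chord of C minor, so it is the borrowed bIII. Fm (F–Ab–C) is not: scale degree 4 in C major carries F (IV). In C minor the chord on that degree is Fm, so here it functions as iv, borrowed from the parallel minor.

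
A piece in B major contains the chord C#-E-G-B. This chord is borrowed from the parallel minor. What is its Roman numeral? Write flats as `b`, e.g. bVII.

C# is scale degree 2 in B major. Diatonically B major has C#m (ii) on that degree; C#–E–G–B is instead the half-diminished-seventh chord native to B minor, so it takes the label iiø7.

iiø7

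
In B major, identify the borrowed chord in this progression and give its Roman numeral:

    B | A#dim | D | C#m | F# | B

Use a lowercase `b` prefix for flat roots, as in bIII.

The diatonic triads in B major are B, C#m, D#m, E, F#, G#m, A#dim. Of the given chords, B, A#dim, C#m and F# are diatonic. D (D–F#–A) doesn't fit — on degree 3 B major would have D#m (iii). D is the degree-3 chord of B minor, so it is the borrowed bIII.

bIII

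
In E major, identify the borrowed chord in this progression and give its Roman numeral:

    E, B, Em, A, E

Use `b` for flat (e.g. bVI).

i

E major has the diatonic set E, F#m, G#m, A, B, C#m, D#dim. E, B and A all belong to that set. Em (E–G–B) is not: scale degree 1 in E major carries E (I). In E minor the chord on that degree is Em, so here it functions as i, borrowed from the parallel minor.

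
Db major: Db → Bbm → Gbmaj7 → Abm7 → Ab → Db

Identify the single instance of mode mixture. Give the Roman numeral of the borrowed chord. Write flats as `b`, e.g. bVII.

v7

In Db major the diatonic chords are Db, Ebm, Fm, Gb, Ab, Bbm, Cdim. Db, Bbm, Gbmaj7 and Ab all belong to that set. But Abm7 (Ab–Cb–Eb–Gb) is foreign: the diatonic V on degree 5 is Ab, whereas Abm7 comes from Db minor. It is labeled v7.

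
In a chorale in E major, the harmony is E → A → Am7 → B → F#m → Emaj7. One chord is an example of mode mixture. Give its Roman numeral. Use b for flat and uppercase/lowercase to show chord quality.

iv7

The diatonic triads in E major are E, F#m, G#m, A, B, C#m, D#dim. Of the given chords, E, A, B, F#m and Emaj7 are diatonic. Am7 (A–C–E–G) doesn't fit — on degree 4 E major would have A (IV). Am7 is the degree-4 chord of E minor, so it is the borrowed iv7.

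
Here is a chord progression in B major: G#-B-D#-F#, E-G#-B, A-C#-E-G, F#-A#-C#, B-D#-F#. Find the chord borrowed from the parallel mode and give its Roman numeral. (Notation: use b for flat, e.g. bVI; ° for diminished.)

B major has the diatonic set B, C#m, D#m, E, F#, G#m, A#dim. Of the given chords, G#–B–D#–F# = G#m7, E–G#–B = E, F#–A#–C# = F# and B–D#–F# = B are diatonic. But A–C#–E–G is foreign: the diatonic vii° on degree 7 is A#dim, whereas A7 comes from B minor. It is labeled bVII7.

bVII7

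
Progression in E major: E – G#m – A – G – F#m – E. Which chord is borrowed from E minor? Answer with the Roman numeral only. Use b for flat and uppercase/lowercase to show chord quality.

The diatonic triads in E major are E, F#m, G#m, A, B, C#m, D#dim. E, G#m, A and F#m are all diatonic. G (G–B–D) doesn't fit — on degree 3 E major would have G#m (iii). G is the degree-3 chord of E minor, so it is the borrowed bIII.

bIII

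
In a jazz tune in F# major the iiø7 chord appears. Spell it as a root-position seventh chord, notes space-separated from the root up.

G# B D F#

iiø7 is built on scale degree 2, which is G# in both F# major and its parallel. Stacking thirds in F# minor on G# gives G#–B–D–F#.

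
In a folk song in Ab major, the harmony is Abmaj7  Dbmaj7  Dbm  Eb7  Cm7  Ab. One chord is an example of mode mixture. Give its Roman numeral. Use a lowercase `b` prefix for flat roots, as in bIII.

iv

The diatonic triads in Ab major are Ab, Bbm, Cm, Db, Eb, Fm, Gdim. Abmaj7, Dbmaj7, Eb7, Cm7 and Ab all belong to that set. But Dbm (Db–Fb–Ab) is foreign: the diatonic IV on degree 4 is Db, whereas Dbm comes from Ab minor. It is labeled iv.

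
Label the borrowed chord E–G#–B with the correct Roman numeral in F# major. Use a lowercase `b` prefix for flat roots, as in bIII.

bVII

E is the lowered form of scale degree 7 in F# major (the diatonic degree 7 is E#). Diatonically F# major has E#dim (vii°) on that degree; E–G#–B is instead the major chord native to F# minor, so it takes the label bVII.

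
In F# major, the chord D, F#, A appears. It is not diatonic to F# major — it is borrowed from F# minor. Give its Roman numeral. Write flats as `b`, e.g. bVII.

The root D is the lowered 6th scale degree — diatonically F# major has D# there. The diatonic chord on degree 6 would be D#m (vi), but D–F#–A is the major chord from F# minor. As a borrowed chord it is labeled bVI.

bVI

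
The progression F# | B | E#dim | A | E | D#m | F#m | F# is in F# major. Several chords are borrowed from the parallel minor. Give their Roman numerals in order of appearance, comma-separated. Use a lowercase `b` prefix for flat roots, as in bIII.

bIII, bVII, i

In F# major the diatonic chords are F#, G#m, A#m, B, C#, D#m, E#dim. F#, B, E#dim and D#m all belong to that set. But A (A–C#–E) is foreign: the diatonic iii on degree 3 is A#m, whereas A comes from F# minor. It is labeled bIII. E (E–G#–B) doesn't fit — on degree 7 F# major would have E#dim (vii°). E is the degree-7 chord of F# minor, so it is the borrowed bVII. But F#m (F#–A–C#) is foreign: the diatonic I on degree 1 is F#, whereas F#m comes from F# minor. It is labeled i.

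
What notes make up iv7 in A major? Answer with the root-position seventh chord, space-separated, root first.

iv7 is built on scale degree 4, which is D in both A major and its parallel. In A minor the chord on D is D–F–A–C.

D F A C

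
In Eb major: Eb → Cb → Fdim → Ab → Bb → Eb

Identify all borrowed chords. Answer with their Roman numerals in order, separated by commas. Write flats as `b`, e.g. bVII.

bVI, ii°

Eb major has the diatonic set Eb, Fm, Gm, Ab, Bb, Cm, Ddim. Eb, Ab and Bb are all diatonic. Cb (Cb–Eb–Gb) is not: scale degree 6 in Eb major carries Cm (vi). In Eb minor the chord on that degree is Cb, so here it functions as bVI, borrowed from the parallel minor. Fdim (F–Ab–Cb) doesn't fit — on degree 2 Eb major would have Fm (ii). Fdim is the degree-2 chord of Eb minor, so it is the borrowed ii°.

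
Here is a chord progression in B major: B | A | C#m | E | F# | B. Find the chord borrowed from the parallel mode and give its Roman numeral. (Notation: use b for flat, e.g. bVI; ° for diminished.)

B major has the diatonic set B, C#m, D#m, E, F#, G#m, A#dim. Of the given chords, B, C#m, E and F# are diatonic. But A (A–C#–E) is foreign: the diatonic vii° on degree 7 is A#dim, whereas A comes from B minor. It is labeled bVII.

bVII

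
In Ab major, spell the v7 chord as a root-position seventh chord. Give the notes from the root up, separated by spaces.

Eb Gb Bb Db

The root, Eb, is scale degree 5 — the same note in Ab major and Ab minor; only the chord quality changes. In Ab minor the chord on Eb is Eb–Gb–Bb–Db.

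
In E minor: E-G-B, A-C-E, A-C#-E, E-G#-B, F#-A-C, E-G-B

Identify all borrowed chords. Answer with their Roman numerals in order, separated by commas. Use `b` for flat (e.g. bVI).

The diatonic triads in E minor (with V from harmonic minor) are Em, F#dim, G, Am, B, C, D. E–G–B = Em, A–C–E = Am and F#–A–C = F#dim all belong to that set. A–C#–E doesn't fit — on degree 4 E minor would have Am (iv). A is the degree-4 chord of E major, so it is the borrowed IV. E–G#–B doesn't fit — on degree 1 E minor would have Em (i). E is the degree-1 chord of E major, so it is the borrowed I.

IV, I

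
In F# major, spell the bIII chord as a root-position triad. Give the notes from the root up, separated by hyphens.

A-C#-E

The root of bIII is the lowered 3rd degree: A# becomes A. Stacking thirds in F# minor on A gives A–C#–E.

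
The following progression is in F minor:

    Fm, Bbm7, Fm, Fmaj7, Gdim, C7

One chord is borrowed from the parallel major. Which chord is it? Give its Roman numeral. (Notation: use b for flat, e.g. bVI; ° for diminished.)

Imaj7

The diatonic triads in F minor (with V from harmonic minor) are Fm, Gdim, Ab, Bbm, C, Db, Eb. Of the given chords, Fm, Bbm7, Gdim and C7 are diatonic. But Fmaj7 (F–A–C–E) is foreign: the diatonic i on degree 1 is Fm, whereas Fmaj7 comes from F major. It is labeled Imaj7.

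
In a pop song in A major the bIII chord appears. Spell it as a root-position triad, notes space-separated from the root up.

C E G

Scale degree 3 in A major is C#. bIII uses the lowered form, C, taken from A minor. Stacking thirds in A minor on C gives C–E–G.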